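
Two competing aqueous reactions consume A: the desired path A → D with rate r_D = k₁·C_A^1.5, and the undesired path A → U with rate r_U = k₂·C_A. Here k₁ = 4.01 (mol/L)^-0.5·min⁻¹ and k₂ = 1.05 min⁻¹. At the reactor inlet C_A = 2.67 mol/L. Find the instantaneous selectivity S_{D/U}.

S_{D/U} = r_D/r_U = (k₁·C_A^1.5)/(k₂·C_A) = (k₁/k₂)·C_A^0.5.
= (4.01×2.670^1.5) / (1.05×2.670) = 17.49/2.804 = 6.24.

6.24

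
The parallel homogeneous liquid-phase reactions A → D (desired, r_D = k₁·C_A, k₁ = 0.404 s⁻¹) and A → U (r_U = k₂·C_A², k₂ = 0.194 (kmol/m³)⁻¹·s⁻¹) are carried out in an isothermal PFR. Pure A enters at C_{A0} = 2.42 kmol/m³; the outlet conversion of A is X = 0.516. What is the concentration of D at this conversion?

0.676 kmol/m³

C_A = C_{A0}(1−X) = 1.171 kmol/m³.
Along a PFR/batch, dC_D/dC_A = −r_D/(r_D+r_U) = −k₁/(k₁+k₂·C_A).
Integrating from C_{A0} to C_A: C_D = (0.404/0.194)·ln[(0.404+0.194·2.42)/(0.404+0.194·1.17)] = 2.082·ln(0.8735/0.6312) = 0.6764 kmol/m³.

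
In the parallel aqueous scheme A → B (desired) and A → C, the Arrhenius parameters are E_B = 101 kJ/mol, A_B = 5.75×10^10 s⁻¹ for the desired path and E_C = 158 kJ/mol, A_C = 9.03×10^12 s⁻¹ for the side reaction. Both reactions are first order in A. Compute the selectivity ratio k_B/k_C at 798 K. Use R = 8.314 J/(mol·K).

Since both paths have the same order in A, the concentration cancels and S_{B/C} = k_B/k_C = (A_B/A_C)·exp[(E_C−E_B)/(RT)].
(E_C−E_B)/(RT) = (158−101)×10³/(8.314×798) = 57000/6635 = 8.591.
k_B/k_C = (5.75×10^10/9.03×10^12)·exp(8.591) = 0.006368 × 5385 = 34.3.

34.3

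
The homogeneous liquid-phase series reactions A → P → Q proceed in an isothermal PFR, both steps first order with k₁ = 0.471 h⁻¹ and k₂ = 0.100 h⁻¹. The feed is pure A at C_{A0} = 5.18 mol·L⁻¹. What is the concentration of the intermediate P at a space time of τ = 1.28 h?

For first-order series with pure A initially, C_P(τ) = k₁C_{A0}/(k₂−k₁)·(e^(−k₁τ) − e^(−k₂τ)).
e^(−k₁τ) = e^(−0.471×1.28) = e^(−0.6029) = 0.5472; e^(−k₂τ) = e^(−0.1280) = 0.8799.
C_P = 0.471×5.18/(0.100−0.471) × (0.5472−0.8799) = (-6.576)×(-0.3326) = 2.187 mol·L⁻¹.

2.19 mol·L⁻¹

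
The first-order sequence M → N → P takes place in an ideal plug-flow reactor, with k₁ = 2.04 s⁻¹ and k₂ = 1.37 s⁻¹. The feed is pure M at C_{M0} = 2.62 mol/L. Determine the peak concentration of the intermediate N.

1.16 mol/L

Evaluating C_N at τ_opt = ln(k₂/k₁)/(k₂−k₁) gives C_{N,max}/C_{M0} = (k₁/k₂)^[k₂/(k₂−k₁)].
= (2.04/1.37)^(1.37/(1.37−2.04)) = (1.489)^(-2.045) = 0.4430.
C_{N,max} = 0.4430×2.62 = 1.16 mol/L.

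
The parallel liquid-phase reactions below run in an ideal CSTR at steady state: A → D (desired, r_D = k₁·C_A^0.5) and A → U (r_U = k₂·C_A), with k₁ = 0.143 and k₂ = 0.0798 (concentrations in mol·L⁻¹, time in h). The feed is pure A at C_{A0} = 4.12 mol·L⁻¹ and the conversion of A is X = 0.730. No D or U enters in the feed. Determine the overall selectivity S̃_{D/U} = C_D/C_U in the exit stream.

Exit C_A = C_{A0}(1−X) = 4.12×0.270 = 1.112 mol·L⁻¹.
A CSTR operates uniformly at the exit composition, giving r_D = 0.1508 and r_U = 0.08877 (each k·C_A^n at C_A = 1.112).
Overall selectivity = C_D/C_U = r_Dτ/(r_Uτ) = r_D/r_U = 1.70.

1.70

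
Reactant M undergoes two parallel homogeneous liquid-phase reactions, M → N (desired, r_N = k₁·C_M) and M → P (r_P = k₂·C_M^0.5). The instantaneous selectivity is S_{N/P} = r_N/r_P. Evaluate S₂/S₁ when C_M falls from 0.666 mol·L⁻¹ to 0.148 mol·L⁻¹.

0.471

S_{N/P} = (k₁/k₂)·C_M^0.5, so S₂/S₁ = (C_{M,2}/C_{M,1})^0.5.
= (0.148/0.666)^0.5 = (0.2222)^0.5 = 0.471.
Selectivity toward N falls as C_M falls — high-concentration operation is favoured.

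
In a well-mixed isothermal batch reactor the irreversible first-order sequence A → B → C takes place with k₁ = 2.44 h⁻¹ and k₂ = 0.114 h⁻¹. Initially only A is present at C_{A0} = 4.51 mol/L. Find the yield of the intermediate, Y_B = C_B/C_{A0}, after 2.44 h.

Solving the coupled first-order balances gives C_B(t) = [k₁/(k₂−k₁)]·C_{A0}·(e^(−k₁t) − e^(−k₂t)).
e^(−k₁t) = e^(−2.44×2.44) = e^(−5.954) = 0.002596; e^(−k₂t) = e^(−0.2782) = 0.7572.
C_B = 2.44×4.51/(0.114−2.44) × (0.002596−0.7572) = (-4.731)×(-0.7546) = 3.570 mol/L.
Y_B = C_B/C_{A0} = 3.570/4.51 = 0.792.

0.792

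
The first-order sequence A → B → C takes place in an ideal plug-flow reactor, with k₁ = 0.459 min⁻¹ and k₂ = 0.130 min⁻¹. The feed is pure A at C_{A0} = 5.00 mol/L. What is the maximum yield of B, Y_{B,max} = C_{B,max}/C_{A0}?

For a first-order series the maximum intermediate yield is C_{B,max}/C_{A0} = (k₁/k₂)^[k₂/(k₂−k₁)].
= (0.459/0.130)^(0.130/(0.130−0.459)) = (3.531)^(-0.3951) = 0.6075.

0.607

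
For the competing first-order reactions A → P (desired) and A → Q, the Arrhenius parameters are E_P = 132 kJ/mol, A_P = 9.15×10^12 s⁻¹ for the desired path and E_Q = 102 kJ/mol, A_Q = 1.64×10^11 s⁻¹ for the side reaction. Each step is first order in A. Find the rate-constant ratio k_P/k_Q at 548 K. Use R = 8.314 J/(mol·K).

0.0771

Since both paths have the same order in A, the concentration cancels and S_{P/Q} = k_P/k_Q = (A_P/A_Q)·exp[(E_Q−E_P)/(RT)].
(E_Q−E_P)/(RT) = (102−132)×10³/(8.314×548) = -30000/4556 = -6.585.
k_P/k_Q = (9.15×10^12/1.64×10^11)·exp(-6.585) = 55.79 × 0.001381 = 0.0771.
Since E_P > E_Q, raising the temperature improves selectivity toward P.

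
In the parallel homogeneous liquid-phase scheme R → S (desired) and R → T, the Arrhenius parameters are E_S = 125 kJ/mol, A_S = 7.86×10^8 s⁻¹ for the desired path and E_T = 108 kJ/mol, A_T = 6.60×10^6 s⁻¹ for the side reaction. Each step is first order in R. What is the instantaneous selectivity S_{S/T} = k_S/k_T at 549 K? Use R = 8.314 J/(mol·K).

Since both paths have the same order in R, the concentration cancels and S_{S/T} = k_S/k_T = (A_S/A_T)·exp[(E_T−E_S)/(RT)].
(E_T−E_S)/(RT) = (108−125)×10³/(8.314×549) = -17000/4564 = -3.724.
k_S/k_T = (7.86×10^8/6.60×10^6)·exp(-3.724) = 119.1 × 0.02413 = 2.87.

2.87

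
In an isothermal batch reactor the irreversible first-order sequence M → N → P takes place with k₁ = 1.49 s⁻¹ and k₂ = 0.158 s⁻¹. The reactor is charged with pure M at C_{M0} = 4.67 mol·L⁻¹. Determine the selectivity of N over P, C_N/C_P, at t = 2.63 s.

The intermediate concentration in a first-order A→B→C sequence is C_N = k₁C_{M0}(e^(−k₁t) − e^(−k₂t))/(k₂−k₁).
e^(−k₁t) = e^(−1.49×2.63) = e^(−3.919) = 0.01987; e^(−k₂t) = e^(−0.4155) = 0.6600.
C_N = 1.49×4.67/(0.158−1.49) × (0.01987−0.6600) = (-5.224)×(-0.6401) = 3.344 mol·L⁻¹.
C_M = C_{M0}e^(−k₁t) = 0.09278 mol·L⁻¹, so C_P = C_{M0}−C_M−C_N = 1.233 mol·L⁻¹; C_N/C_P = 2.71.

2.71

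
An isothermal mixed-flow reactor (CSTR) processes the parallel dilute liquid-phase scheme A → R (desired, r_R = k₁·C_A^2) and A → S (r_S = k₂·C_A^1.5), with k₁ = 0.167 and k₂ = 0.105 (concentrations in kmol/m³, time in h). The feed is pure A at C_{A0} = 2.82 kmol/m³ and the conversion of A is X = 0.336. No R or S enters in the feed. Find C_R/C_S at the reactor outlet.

2.18

Exit C_A = C_{A0}(1−X) = 2.82×0.664 = 1.872 kmol/m³.
In a CSTR the entire volume is at exit conditions, so r_R = 0.167×1.872^2 = 0.5855 and r_S = 0.105×1.872^1.5 = 0.2690.
Overall selectivity = C_R/C_S = r_Rτ/(r_Sτ) = r_R/r_S = 2.18.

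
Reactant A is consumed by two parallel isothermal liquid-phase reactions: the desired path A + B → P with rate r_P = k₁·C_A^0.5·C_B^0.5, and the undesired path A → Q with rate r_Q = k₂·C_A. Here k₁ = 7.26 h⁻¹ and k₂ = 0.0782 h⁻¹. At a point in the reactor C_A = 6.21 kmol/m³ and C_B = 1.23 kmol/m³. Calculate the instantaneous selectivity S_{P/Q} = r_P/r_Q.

S_{P/Q} = r_P/r_Q = (k₁·C_A^0.5·C_B^0.5)/(k₂·C_A) = (k₁/k₂)·C_A^-0.5·C_B^0.5.
= (7.26×6.210^0.5×1.230^0.5) / (0.0782×6.210) = 20.06/0.4856 = 41.3.

41.3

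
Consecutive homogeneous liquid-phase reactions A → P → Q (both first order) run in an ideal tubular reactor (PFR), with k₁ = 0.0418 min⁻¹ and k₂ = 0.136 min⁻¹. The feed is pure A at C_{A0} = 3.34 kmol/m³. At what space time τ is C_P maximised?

Setting dC_P/dτ = 0 gives τ_opt = ln(k₂/k₁)/(k₂−k₁).
= ln(0.136/0.0418)/(0.136−0.0418) = ln(3.254)/0.09420 = 1.180/0.09420 = 12.5 min.

12.5 min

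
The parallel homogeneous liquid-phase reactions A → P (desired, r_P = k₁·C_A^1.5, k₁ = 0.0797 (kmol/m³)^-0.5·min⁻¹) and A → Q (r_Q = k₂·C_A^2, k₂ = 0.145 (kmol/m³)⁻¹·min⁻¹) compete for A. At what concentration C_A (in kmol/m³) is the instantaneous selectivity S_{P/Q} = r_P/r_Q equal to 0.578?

0.904 kmol/m³

S_{P/Q} = (k₁/k₂)·C_A^-0.5 ⇒ C_A = (S·k₂/k₁)^(-2).
= (0.578×0.145/0.0797)^(-2) = (1.052)^(-2) = 0.904 kmol/m³.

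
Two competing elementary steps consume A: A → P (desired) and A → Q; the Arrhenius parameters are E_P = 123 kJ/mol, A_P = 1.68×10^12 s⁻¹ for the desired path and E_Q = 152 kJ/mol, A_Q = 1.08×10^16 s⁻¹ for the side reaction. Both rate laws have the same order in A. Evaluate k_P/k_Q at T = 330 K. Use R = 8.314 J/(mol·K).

6.06

k_P/k_Q = (A_P/A_Q)·exp[−(E_P−E_Q)/(RT)] = (A_P/A_Q)·exp[(E_Q−E_P)/(RT)].
(E_Q−E_P)/(RT) = (152−123)×10³/(8.314×330) = 29000/2744 = 10.57.
k_P/k_Q = (1.68×10^12/1.08×10^16)·exp(10.57) = 1.556×10^-4 × 38948 = 6.06.
Since E_P < E_Q, lowering the temperature improves selectivity toward P.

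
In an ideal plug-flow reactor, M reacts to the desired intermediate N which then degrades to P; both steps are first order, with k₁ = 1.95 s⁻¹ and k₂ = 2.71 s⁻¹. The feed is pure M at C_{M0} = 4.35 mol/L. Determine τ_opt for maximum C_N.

Setting dC_N/dτ = 0 gives τ_opt = ln(k₂/k₁)/(k₂−k₁).
= ln(2.71/1.95)/(2.71−1.95) = ln(1.390)/0.7600 = 0.3291/0.7600 = 0.433 s.

0.433 s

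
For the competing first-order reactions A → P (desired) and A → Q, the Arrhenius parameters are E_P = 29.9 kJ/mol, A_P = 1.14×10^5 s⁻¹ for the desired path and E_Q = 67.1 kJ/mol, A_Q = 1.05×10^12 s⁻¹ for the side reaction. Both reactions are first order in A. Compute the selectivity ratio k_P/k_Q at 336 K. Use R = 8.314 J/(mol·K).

k_P/k_Q = (A_P/A_Q)·exp[−(E_P−E_Q)/(RT)] = (A_P/A_Q)·exp[(E_Q−E_P)/(RT)].
(E_Q−E_P)/(RT) = (67.1−29.9)×10³/(8.314×336) = 37200/2794 = 13.32.
k_P/k_Q = (1.14×10^5/1.05×10^12)·exp(13.32) = 1.086×10^-7 × 6.072×10^5 = 0.0659.
Since E_P < E_Q, lowering the temperature improves selectivity toward P.

0.0659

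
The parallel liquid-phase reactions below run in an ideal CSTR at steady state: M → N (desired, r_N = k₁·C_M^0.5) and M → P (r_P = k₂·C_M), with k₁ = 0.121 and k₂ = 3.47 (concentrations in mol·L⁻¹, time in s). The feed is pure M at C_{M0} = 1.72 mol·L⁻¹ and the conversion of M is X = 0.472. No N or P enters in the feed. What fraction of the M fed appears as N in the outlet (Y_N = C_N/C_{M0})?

Exit C_M = C_{M0}(1−X) = 1.72×0.528 = 0.9082 mol·L⁻¹.
In a CSTR the entire volume is at exit conditions, so r_N = 0.121×0.9082^0.5 = 0.1153 and r_P = 3.47×0.9082 = 3.151.
Fraction of consumed M going to N: r_N/(r_N+r_P) = 0.03530.
C_N = 0.03530·C_{M0}·X = 0.03530×1.72×0.472 = 0.0287 mol·L⁻¹; Y_N = C_N/C_{M0} = 0.0167.

0.0167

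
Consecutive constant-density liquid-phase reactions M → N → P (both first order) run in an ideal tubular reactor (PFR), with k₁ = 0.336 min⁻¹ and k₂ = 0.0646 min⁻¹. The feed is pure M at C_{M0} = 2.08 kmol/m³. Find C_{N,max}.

1.40 kmol/m³

Evaluating C_N at τ_opt = ln(k₂/k₁)/(k₂−k₁) gives C_{N,max}/C_{M0} = (k₁/k₂)^[k₂/(k₂−k₁)].
= (0.336/0.0646)^(0.0646/(0.0646−0.336)) = (5.201)^(-0.2380) = 0.6754.
C_{N,max} = 0.6754×2.08 = 1.40 kmol/m³.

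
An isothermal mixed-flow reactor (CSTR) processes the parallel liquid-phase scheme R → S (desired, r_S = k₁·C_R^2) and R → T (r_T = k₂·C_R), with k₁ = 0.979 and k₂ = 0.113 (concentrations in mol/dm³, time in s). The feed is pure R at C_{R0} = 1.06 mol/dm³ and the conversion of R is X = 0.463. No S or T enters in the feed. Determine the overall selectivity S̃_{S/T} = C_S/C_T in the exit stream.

Exit C_R = C_{R0}(1−X) = 1.06×0.537 = 0.5692 mol/dm³.
In a CSTR the entire volume is at exit conditions, so r_S = 0.979×0.5692^2 = 0.3172 and r_T = 0.113×0.5692 = 0.06432.
Overall selectivity = C_S/C_T = r_Sτ/(r_Tτ) = r_S/r_T = 4.93.

4.93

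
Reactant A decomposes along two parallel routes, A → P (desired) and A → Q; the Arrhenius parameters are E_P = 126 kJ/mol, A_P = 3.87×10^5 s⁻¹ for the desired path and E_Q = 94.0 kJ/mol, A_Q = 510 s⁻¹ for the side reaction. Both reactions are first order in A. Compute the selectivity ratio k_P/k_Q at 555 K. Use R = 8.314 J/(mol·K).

0.738

With equal orders, S_{P/Q} = k_P/k_Q = (A_P/A_Q)·exp[(E_Q−E_P)/(RT)].
(E_Q−E_P)/(RT) = (94.0−126)×10³/(8.314×555) = -32000/4614 = -6.935.
k_P/k_Q = (3.87×10^5/510)·exp(-6.935) = 758.8 × 9.731×10^-4 = 0.738.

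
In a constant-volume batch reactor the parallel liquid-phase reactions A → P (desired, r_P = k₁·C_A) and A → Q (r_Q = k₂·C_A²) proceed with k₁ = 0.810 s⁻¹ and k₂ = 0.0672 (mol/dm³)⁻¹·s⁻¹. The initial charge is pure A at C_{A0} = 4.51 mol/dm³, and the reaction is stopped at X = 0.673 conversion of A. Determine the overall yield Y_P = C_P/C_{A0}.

0.541

C_A = C_{A0}(1−X) = 1.475 mol/dm³.
Along a PFR/batch, dC_P/dC_A = −r_P/(r_P+r_Q) = −k₁/(k₁+k₂·C_A).
Integrating from C_{A0} to C_A: C_P = (0.810/0.0672)·ln[(0.810+0.0672·4.51)/(0.810+0.0672·1.47)] = 12.05·ln(1.113/0.9091) = 2.440 mol/dm³.
Y_P = C_P/C_{A0} = 2.440/4.51 = 0.541.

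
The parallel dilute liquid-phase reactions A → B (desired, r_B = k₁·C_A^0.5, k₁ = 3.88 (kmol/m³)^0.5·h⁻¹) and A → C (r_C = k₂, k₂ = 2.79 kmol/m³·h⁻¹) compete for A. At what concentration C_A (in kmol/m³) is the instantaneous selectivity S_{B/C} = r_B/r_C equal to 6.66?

22.9 kmol/m³

S_{B/C} = (k₁/k₂)·C_A^0.5 ⇒ C_A = (S·k₂/k₁)^(2).
= (6.66×2.79/3.88)^(2) = (4.789)^(2) = 22.9 kmol/m³.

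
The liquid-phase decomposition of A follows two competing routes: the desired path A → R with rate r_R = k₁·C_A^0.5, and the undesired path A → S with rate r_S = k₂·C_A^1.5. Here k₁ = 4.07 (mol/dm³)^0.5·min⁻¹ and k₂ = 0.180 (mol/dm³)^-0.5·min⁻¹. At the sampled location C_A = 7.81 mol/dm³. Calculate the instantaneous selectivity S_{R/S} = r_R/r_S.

2.90

S_{R/S} = r_R/r_S = (k₁·C_A^0.5)/(k₂·C_A^1.5) = (k₁/k₂)·C_A⁻¹.
= (4.07×7.810^0.5) / (0.180×7.810^1.5) = 11.37/3.929 = 2.90.
The undesired path is higher order in A, so low C_A (CSTR or dilute feed) favours R.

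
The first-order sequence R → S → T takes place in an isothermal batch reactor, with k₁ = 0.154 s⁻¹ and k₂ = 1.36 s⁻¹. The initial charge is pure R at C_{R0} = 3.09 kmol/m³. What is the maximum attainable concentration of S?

0.265 kmol/m³

Evaluating C_S at t_opt = ln(k₂/k₁)/(k₂−k₁) gives C_{S,max}/C_{R0} = (k₁/k₂)^[k₂/(k₂−k₁)].
= (0.154/1.36)^(1.36/(1.36−0.154)) = (0.1132)^(1.128) = 0.08574.
C_{S,max} = 0.08574×3.09 = 0.265 kmol/m³.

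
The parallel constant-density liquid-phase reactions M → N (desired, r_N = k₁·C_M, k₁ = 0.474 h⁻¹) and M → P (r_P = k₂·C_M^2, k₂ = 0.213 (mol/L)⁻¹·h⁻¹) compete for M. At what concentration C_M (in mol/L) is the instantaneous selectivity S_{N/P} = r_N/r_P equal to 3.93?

0.566 mol/L

S_{N/P} = (k₁/k₂)·C_M⁻¹ ⇒ C_M = (S·k₂/k₁)^(-1).
= (3.93×0.213/0.474)^(-1) = (1.766)^(-1) = 0.566 mol/L.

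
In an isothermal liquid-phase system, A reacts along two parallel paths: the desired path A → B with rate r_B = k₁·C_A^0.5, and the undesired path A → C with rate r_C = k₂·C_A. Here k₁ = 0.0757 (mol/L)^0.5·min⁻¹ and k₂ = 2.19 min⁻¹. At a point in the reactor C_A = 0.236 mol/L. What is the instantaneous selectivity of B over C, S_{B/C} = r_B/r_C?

0.0712

S_{B/C} = r_B/r_C = (k₁·C_A^0.5)/(k₂·C_A) = (k₁/k₂)·C_A^-0.5.
= (0.0757×0.2360^0.5) / (2.19×0.2360) = 0.03677/0.5168 = 0.0712.
The undesired path is higher order in A, so low C_A (CSTR or dilute feed) favours B.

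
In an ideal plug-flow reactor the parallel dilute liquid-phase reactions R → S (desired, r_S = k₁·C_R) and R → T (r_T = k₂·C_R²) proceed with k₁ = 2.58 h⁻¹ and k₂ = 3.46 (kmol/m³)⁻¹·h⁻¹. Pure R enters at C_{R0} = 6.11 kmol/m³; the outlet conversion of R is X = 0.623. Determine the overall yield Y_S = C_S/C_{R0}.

0.0989

C_R = C_{R0}(1−X) = 2.303 kmol/m³.
Along a PFR/batch, dC_S/dC_R = −r_S/(r_S+r_T) = −k₁/(k₁+k₂·C_R).
Integrating from C_{R0} to C_R: C_S = (2.58/3.46)·ln[(2.58+3.46·6.11)/(2.58+3.46·2.30)] = 0.7457·ln(23.72/10.55) = 0.6042 kmol/m³.
Y_S = C_S/C_{R0} = 0.6042/6.11 = 0.0989.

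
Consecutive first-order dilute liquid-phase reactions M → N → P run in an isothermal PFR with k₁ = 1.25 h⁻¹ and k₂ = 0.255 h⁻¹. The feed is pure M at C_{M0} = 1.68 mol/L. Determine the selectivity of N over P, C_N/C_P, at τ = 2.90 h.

1.39

Solving the coupled first-order balances gives C_N(τ) = [k₁/(k₂−k₁)]·C_{M0}·(e^(−k₁τ) − e^(−k₂τ)).
e^(−k₁τ) = e^(−1.25×2.90) = e^(−3.625) = 0.02665; e^(−k₂τ) = e^(−0.7395) = 0.4774.
C_N = 1.25×1.68/(0.255−1.25) × (0.02665−0.4774) = (-2.111)×(-0.4507) = 0.9512 mol/L.
C_M = C_{M0}e^(−k₁τ) = 0.04477 mol/L, so C_P = C_{M0}−C_M−C_N = 0.6840 mol/L; C_N/C_P = 1.39.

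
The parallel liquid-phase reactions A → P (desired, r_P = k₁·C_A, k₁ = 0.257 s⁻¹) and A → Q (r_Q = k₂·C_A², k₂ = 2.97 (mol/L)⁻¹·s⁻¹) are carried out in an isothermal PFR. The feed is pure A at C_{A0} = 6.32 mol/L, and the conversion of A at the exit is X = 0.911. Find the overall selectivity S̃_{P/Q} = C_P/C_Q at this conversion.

C_A = C_{A0}(1−X) = 0.5625 mol/L.
Along a PFR/batch, dC_P/dC_A = −r_P/(r_P+r_Q) = −k₁/(k₁+k₂·C_A).
Integrating from C_{A0} to C_A: C_P = (0.257/2.97)·ln[(0.257+2.97·6.32)/(0.257+2.97·0.562)] = 0.08653·ln(19.03/1.928) = 0.1981 mol/L.
C_Q = (C_{A0}−C_A)−C_P = 5.559 mol/L; S̃_{P/Q} = 0.1981/5.559 = 0.0356.

0.0356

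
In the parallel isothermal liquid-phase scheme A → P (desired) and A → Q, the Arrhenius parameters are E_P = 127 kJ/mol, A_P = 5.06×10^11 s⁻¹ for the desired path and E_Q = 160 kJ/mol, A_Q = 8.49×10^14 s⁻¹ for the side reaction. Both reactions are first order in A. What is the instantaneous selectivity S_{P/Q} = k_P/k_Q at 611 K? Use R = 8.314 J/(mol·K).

0.395

With equal orders, S_{P/Q} = k_P/k_Q = (A_P/A_Q)·exp[(E_Q−E_P)/(RT)].
(E_Q−E_P)/(RT) = (160−127)×10³/(8.314×611) = 33000/5080 = 6.496.
k_P/k_Q = (5.06×10^11/8.49×10^14)·exp(6.496) = 5.960×10^-4 × 662.7 = 0.395.
Since E_P < E_Q, lowering the temperature improves selectivity toward P.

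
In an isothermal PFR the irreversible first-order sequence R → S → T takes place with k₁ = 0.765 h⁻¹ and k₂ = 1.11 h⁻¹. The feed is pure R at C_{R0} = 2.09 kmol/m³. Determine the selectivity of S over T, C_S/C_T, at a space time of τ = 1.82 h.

0.520

The intermediate concentration in a first-order A→B→C sequence is C_S = k₁C_{R0}(e^(−k₁τ) − e^(−k₂τ))/(k₂−k₁).
e^(−k₁τ) = e^(−0.765×1.82) = e^(−1.392) = 0.2485; e^(−k₂τ) = e^(−2.020) = 0.1326.
C_S = 0.765×2.09/(1.11−0.765) × (0.2485−0.1326) = 4.634×0.1159 = 0.5370 kmol/m³.
C_R = C_{R0}e^(−k₁τ) = 0.5194 kmol/m³, so C_T = C_{R0}−C_R−C_S = 1.034 kmol/m³; C_S/C_T = 0.520.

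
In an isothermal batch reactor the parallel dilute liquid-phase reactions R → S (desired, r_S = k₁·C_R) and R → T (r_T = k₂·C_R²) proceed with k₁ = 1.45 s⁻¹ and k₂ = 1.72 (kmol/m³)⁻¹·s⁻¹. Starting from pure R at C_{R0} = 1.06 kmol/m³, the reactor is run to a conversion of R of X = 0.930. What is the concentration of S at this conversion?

C_R = C_{R0}(1−X) = 0.07420 kmol/m³.
Along a PFR/batch, dC_S/dC_R = −r_S/(r_S+r_T) = −k₁/(k₁+k₂·C_R).
Integrating from C_{R0} to C_R: C_S = (1.45/1.72)·ln[(1.45+1.72·1.06)/(1.45+1.72·0.0742)] = 0.8430·ln(3.273/1.578) = 0.6153 kmol/m³.

0.615 kmol/m³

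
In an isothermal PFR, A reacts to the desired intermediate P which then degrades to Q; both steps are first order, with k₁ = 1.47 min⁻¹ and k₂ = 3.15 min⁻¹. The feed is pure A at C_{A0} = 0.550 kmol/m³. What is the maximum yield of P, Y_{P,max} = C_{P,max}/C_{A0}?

At the optimum, C_{P,max}/C_{A0} = (k₁/k₂)^[k₂/(k₂−k₁)].
= (1.47/3.15)^(3.15/(3.15−1.47)) = (0.4667)^(1.875) = 0.2395.

0.240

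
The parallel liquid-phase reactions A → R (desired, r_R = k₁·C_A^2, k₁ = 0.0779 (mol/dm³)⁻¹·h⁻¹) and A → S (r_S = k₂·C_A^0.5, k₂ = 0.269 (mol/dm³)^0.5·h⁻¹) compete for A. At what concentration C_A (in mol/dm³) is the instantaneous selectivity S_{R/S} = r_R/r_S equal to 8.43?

9.46 mol/dm³

S_{R/S} = (k₁/k₂)·C_A^1.5 ⇒ C_A = (S·k₂/k₁)^(1/1.5).
= (8.43×0.269/0.0779)^(0.6667) = (29.11)^(0.6667) = 9.46 mol/dm³.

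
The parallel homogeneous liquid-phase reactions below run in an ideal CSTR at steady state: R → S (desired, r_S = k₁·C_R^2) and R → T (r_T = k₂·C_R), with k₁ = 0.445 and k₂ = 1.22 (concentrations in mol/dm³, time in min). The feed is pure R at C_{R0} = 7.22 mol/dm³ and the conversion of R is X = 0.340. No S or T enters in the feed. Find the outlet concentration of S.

Exit C_R = C_{R0}(1−X) = 7.22×0.660 = 4.765 mol/dm³.
In a CSTR the entire volume is at exit conditions, so r_S = 0.445×4.765^2 = 10.10 and r_T = 1.22×4.765 = 5.814.
Fraction of consumed R going to S: r_S/(r_S+r_T) = 0.6348.
C_S = 0.6348·C_{R0}·X = 0.6348×7.22×0.340 = 1.56 mol/dm³.

1.56 mol/dm³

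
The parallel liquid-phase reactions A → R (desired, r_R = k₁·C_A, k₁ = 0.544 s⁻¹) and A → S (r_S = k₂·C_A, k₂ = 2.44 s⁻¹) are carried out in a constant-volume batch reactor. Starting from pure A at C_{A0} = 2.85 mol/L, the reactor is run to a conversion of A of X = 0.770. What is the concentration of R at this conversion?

C_A = C_{A0}(1−X) = 0.6555 mol/L.
Both paths are first order in A, so the instantaneous fraction to R is constant: dC_R/d(−C_A) = k₁/(k₁+k₂) = 0.1823.
C_R = 0.1823·(C_{A0}−C_A) = 0.1823×2.195 = 0.400 mol/L.

0.400 mol/L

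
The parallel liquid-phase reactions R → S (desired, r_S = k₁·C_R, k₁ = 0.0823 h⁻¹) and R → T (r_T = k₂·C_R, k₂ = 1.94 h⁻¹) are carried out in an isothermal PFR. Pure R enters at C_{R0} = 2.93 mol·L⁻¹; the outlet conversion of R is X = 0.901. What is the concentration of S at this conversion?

0.107 mol·L⁻¹

C_R = C_{R0}(1−X) = 0.2901 mol·L⁻¹.
Both paths are first order in R, so the instantaneous fraction to S is constant: dC_S/d(−C_R) = k₁/(k₁+k₂) = 0.04070.
C_S = 0.04070·(C_{R0}−C_R) = 0.04070×2.640 = 0.107 mol·L⁻¹.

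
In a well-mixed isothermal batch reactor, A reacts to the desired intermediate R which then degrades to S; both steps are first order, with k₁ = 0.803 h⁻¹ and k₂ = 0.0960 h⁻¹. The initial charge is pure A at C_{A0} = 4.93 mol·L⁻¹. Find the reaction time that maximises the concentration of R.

3.00 h

The intermediate peaks when r₁ = r₂, i.e. k₁e^(−k₁t) = k₂e^(−k₂t), giving t_opt = ln(k₂/k₁)/(k₂−k₁).
= ln(0.0960/0.803)/(0.0960−0.803) = ln(0.1196)/-0.7070 = -2.124/-0.7070 = 3.00 h.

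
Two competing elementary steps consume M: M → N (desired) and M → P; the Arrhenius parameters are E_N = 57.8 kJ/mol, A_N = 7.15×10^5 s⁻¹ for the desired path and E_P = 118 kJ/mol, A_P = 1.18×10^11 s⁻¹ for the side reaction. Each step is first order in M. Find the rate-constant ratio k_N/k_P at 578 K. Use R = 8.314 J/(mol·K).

1.67

Since both paths have the same order in M, the concentration cancels and S_{N/P} = k_N/k_P = (A_N/A_P)·exp[(E_P−E_N)/(RT)].
(E_P−E_N)/(RT) = (118−57.8)×10³/(8.314×578) = 60200/4805 = 12.53.
k_N/k_P = (7.15×10^5/1.18×10^11)·exp(12.53) = 6.059×10^-6 × 2.758×10^5 = 1.67.
Since E_N < E_P, lowering the temperature improves selectivity toward N.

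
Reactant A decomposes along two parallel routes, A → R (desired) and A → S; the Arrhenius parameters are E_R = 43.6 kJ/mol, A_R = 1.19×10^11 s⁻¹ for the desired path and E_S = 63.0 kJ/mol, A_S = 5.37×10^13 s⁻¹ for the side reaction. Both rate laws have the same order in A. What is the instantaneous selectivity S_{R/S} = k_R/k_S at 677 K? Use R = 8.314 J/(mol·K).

k_R/k_S = (A_R/A_S)·exp[−(E_R−E_S)/(RT)] = (A_R/A_S)·exp[(E_S−E_R)/(RT)].
(E_S−E_R)/(RT) = (63.0−43.6)×10³/(8.314×677) = 19400/5629 = 3.447.
k_R/k_S = (1.19×10^11/5.37×10^13)·exp(3.447) = 0.002216 × 31.40 = 0.0696.

0.0696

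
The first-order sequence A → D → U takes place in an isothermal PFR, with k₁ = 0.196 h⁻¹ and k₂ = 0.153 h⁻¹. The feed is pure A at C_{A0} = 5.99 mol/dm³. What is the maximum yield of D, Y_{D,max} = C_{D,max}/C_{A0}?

0.414

For a first-order series the maximum intermediate yield is C_{D,max}/C_{A0} = (k₁/k₂)^[k₂/(k₂−k₁)].
= (0.196/0.153)^(0.153/(0.153−0.196)) = (1.281)^(-3.558) = 0.4143.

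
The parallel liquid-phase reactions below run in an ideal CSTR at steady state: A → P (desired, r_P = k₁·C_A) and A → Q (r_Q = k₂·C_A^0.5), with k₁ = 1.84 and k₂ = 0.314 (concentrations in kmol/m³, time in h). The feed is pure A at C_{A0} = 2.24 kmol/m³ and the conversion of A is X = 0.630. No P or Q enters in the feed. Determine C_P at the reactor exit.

Exit C_A = C_{A0}(1−X) = 2.24×0.370 = 0.8288 kmol/m³.
A CSTR operates uniformly at the exit composition, giving r_P = 1.525 and r_Q = 0.2859 (each k·C_A^n at C_A = 0.8288).
Fraction of consumed A going to P: r_P/(r_P+r_Q) = 0.8421.
C_P = 0.8421·C_{A0}·X = 0.8421×2.24×0.630 = 1.19 kmol/m³.

1.19 kmol/m³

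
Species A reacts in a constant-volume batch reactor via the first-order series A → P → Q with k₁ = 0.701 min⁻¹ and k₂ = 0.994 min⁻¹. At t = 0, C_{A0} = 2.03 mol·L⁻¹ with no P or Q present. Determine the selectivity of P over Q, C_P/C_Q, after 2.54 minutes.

The intermediate concentration in a first-order A→B→C sequence is C_P = k₁C_{A0}(e^(−k₁t) − e^(−k₂t))/(k₂−k₁).
e^(−k₁t) = e^(−0.701×2.54) = e^(−1.781) = 0.1685; e^(−k₂t) = e^(−2.525) = 0.08008.
C_P = 0.701×2.03/(0.994−0.701) × (0.1685−0.08008) = 4.857×0.08847 = 0.4297 mol·L⁻¹.
C_A = C_{A0}e^(−k₁t) = 0.3422 mol·L⁻¹, so C_Q = C_{A0}−C_A−C_P = 1.258 mol·L⁻¹; C_P/C_Q = 0.342.

0.342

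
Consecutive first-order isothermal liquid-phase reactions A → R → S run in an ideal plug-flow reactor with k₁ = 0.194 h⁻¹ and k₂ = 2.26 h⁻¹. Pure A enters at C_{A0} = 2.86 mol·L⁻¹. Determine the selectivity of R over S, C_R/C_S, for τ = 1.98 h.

Solving the coupled first-order balances gives C_R(τ) = [k₁/(k₂−k₁)]·C_{A0}·(e^(−k₁τ) − e^(−k₂τ)).
e^(−k₁τ) = e^(−0.194×1.98) = e^(−0.3841) = 0.6810; e^(−k₂τ) = e^(−4.475) = 0.01139.
C_R = 0.194×2.86/(2.26−0.194) × (0.6810−0.01139) = 0.2686×0.6697 = 0.1798 mol·L⁻¹.
C_A = C_{A0}e^(−k₁τ) = 1.948 mol·L⁻¹, so C_S = C_{A0}−C_A−C_R = 0.7324 mol·L⁻¹; C_R/C_S = 0.246.

0.246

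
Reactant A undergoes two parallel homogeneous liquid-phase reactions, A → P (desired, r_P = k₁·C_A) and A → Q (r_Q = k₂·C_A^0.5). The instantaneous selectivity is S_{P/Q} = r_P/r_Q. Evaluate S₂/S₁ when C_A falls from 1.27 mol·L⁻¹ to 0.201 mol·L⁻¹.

S_{P/Q} = (k₁/k₂)·C_A^0.5, so S₂/S₁ = (C_{A,2}/C_{A,1})^0.5.
= (0.201/1.27)^0.5 = (0.1583)^0.5 = 0.398.
Selectivity toward P falls as C_A falls — high-concentration operation is favoured.

0.398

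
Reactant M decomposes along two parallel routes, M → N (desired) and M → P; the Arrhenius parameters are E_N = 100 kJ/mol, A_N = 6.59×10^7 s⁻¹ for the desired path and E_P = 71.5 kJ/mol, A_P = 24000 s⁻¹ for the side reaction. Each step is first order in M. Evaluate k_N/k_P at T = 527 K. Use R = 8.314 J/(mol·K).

4.11

Since both paths have the same order in M, the concentration cancels and S_{N/P} = k_N/k_P = (A_N/A_P)·exp[(E_P−E_N)/(RT)].
(E_P−E_N)/(RT) = (71.5−100)×10³/(8.314×527) = -28500/4381 = -6.505.
k_N/k_P = (6.59×10^7/24000)·exp(-6.505) = 2746 × 0.001496 = 4.11.
Since E_N > E_P, raising the temperature improves selectivity toward N.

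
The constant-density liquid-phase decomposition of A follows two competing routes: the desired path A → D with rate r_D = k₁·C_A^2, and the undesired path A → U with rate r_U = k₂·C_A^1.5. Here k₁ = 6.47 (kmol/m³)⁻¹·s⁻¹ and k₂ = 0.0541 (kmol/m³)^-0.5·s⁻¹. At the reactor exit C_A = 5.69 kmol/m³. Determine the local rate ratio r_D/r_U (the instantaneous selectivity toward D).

S_{D/U} = r_D/r_U = (k₁·C_A^2)/(k₂·C_A^1.5) = (k₁/k₂)·C_A^0.5.
= (6.47×5.690^2) / (0.0541×5.690^1.5) = 209.5/0.7343 = 285.

285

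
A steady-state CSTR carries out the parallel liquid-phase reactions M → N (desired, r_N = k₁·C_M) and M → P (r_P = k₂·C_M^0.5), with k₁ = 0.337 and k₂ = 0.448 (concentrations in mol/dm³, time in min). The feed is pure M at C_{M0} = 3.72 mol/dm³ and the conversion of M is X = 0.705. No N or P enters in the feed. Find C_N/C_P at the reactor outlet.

Exit C_M = C_{M0}(1−X) = 3.72×0.295 = 1.097 mol/dm³.
In a CSTR the entire volume is at exit conditions, so r_N = 0.337×1.097 = 0.3698 and r_P = 0.448×1.097^0.5 = 0.4693.
Overall selectivity = C_N/C_P = r_Nτ/(r_Pτ) = r_N/r_P = 0.788.

0.788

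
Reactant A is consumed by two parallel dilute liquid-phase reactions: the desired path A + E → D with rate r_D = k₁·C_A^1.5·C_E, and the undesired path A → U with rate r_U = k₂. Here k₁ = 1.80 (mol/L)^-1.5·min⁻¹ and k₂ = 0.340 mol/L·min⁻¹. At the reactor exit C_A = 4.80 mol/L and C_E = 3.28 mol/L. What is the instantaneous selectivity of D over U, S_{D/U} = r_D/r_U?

S_{D/U} = r_D/r_U = (k₁·C_A^1.5·C_E)/(k₂) = (k₁/k₂)·C_A^1.5·C_E.
= (1.80×4.800^1.5×3.280) / (0.340) = 62.09/0.3400 = 183.

183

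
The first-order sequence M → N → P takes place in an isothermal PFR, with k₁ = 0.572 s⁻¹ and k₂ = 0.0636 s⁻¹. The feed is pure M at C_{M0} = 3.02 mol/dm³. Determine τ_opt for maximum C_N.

4.32 s

For first-order series the maximum of C_N occurs at τ_opt = ln(k₂/k₁)/(k₂−k₁).
= ln(0.0636/0.572)/(0.0636−0.572) = ln(0.1112)/-0.5084 = -2.197/-0.5084 = 4.32 s.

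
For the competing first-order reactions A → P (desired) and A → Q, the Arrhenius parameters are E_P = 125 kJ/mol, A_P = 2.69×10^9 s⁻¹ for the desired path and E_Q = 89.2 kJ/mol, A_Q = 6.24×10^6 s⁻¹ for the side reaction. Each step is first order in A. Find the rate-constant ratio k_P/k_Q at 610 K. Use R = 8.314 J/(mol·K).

Since both paths have the same order in A, the concentration cancels and S_{P/Q} = k_P/k_Q = (A_P/A_Q)·exp[(E_Q−E_P)/(RT)].
(E_Q−E_P)/(RT) = (89.2−125)×10³/(8.314×610) = -35800/5072 = -7.059.
k_P/k_Q = (2.69×10^9/6.24×10^6)·exp(-7.059) = 431.1 × 8.596×10^-4 = 0.371.
Since E_P > E_Q, raising the temperature improves selectivity toward P.

0.371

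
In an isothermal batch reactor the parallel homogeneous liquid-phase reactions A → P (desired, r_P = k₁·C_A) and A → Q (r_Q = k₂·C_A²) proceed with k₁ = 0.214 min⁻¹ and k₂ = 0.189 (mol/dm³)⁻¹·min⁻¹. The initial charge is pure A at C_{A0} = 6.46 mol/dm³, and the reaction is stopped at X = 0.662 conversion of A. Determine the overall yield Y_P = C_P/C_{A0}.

C_A = C_{A0}(1−X) = 2.183 mol/dm³.
Along a PFR/batch, dC_P/dC_A = −r_P/(r_P+r_Q) = −k₁/(k₁+k₂·C_A).
Integrating from C_{A0} to C_A: C_P = (0.214/0.189)·ln[(0.214+0.189·6.46)/(0.214+0.189·2.18)] = 1.132·ln(1.435/0.6267) = 0.9380 mol/dm³.
Y_P = C_P/C_{A0} = 0.9380/6.46 = 0.145.

0.145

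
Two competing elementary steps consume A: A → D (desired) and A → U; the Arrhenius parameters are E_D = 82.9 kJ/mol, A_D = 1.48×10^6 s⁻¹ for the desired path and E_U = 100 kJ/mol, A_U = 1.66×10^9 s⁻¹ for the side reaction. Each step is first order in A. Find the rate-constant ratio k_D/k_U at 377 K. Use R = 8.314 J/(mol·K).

0.209

Since both paths have the same order in A, the concentration cancels and S_{D/U} = k_D/k_U = (A_D/A_U)·exp[(E_U−E_D)/(RT)].
(E_U−E_D)/(RT) = (100−82.9)×10³/(8.314×377) = 17100/3134 = 5.456.
k_D/k_U = (1.48×10^6/1.66×10^9)·exp(5.456) = 8.916×10^-4 × 234.1 = 0.209.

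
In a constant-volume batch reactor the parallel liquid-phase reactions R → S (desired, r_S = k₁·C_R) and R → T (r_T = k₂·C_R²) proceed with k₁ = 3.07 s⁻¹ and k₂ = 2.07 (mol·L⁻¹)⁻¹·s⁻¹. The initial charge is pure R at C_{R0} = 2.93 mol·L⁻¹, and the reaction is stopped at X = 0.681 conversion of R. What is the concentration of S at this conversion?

C_R = C_{R0}(1−X) = 0.9347 mol·L⁻¹.
Along a PFR/batch, dC_S/dC_R = −r_S/(r_S+r_T) = −k₁/(k₁+k₂·C_R).
Integrating from C_{R0} to C_R: C_S = (3.07/2.07)·ln[(3.07+2.07·2.93)/(3.07+2.07·0.935)] = 1.483·ln(9.135/5.005) = 0.8924 mol·L⁻¹.

0.892 mol·L⁻¹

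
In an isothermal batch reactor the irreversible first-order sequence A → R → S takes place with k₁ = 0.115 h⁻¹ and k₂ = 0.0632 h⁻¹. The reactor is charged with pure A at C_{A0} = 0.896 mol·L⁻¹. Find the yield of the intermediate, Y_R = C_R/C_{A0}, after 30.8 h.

0.253

Solving the coupled first-order balances gives C_R(t) = [k₁/(k₂−k₁)]·C_{A0}·(e^(−k₁t) − e^(−k₂t)).
e^(−k₁t) = e^(−0.115×30.8) = e^(−3.542) = 0.02896; e^(−k₂t) = e^(−1.947) = 0.1428.
C_R = 0.115×0.896/(0.0632−0.115) × (0.02896−0.1428) = (-1.989)×(-0.1138) = 0.2264 mol·L⁻¹.
Y_R = C_R/C_{A0} = 0.2264/0.896 = 0.253.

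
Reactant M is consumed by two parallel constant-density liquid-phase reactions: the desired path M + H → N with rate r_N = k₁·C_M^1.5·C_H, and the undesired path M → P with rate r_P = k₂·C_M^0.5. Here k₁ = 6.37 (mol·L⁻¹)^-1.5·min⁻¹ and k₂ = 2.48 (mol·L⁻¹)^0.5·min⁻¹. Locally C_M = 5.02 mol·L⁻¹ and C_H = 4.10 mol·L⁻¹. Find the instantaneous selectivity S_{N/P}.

52.9

S_{N/P} = r_N/r_P = (k₁·C_M^1.5·C_H)/(k₂·C_M^0.5) = (k₁/k₂)·C_M·C_H.
= (6.37×5.020^1.5×4.100) / (2.48×5.020^0.5) = 293.8/5.557 = 52.9.
Since the desired path is higher order in M, keeping C_M high (PFR or concentrated feed) favours N.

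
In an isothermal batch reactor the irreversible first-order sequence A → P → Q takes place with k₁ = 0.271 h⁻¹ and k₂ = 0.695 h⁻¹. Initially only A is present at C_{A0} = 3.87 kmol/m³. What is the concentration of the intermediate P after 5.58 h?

Solving the coupled first-order balances gives C_P(t) = [k₁/(k₂−k₁)]·C_{A0}·(e^(−k₁t) − e^(−k₂t)).
e^(−k₁t) = e^(−0.271×5.58) = e^(−1.512) = 0.2204; e^(−k₂t) = e^(−3.878) = 0.02069.
C_P = 0.271×3.87/(0.695−0.271) × (0.2204−0.02069) = 2.474×0.1997 = 0.4941 kmol/m³.

0.494 kmol/m³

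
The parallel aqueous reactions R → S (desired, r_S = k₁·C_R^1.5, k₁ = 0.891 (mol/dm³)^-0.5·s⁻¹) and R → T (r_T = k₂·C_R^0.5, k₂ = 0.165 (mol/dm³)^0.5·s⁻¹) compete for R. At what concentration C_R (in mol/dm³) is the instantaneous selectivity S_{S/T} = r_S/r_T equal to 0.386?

0.0715 mol/dm³

S_{S/T} = (k₁/k₂)·C_R ⇒ C_R = S·k₂/k₁.
= 0.386×0.165/0.891 = 0.0715 mol/dm³.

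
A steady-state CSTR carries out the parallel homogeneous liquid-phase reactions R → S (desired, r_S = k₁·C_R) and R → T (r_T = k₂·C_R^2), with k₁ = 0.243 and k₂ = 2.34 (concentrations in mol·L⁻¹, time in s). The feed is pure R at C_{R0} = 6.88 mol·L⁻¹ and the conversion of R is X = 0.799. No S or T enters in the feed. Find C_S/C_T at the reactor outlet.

0.0751

Exit C_R = C_{R0}(1−X) = 6.88×0.201 = 1.383 mol·L⁻¹.
In a CSTR the entire volume is at exit conditions, so r_S = 0.243×1.383 = 0.3360 and r_T = 2.34×1.383^2 = 4.475.
Overall selectivity = C_S/C_T = r_Sτ/(r_Tτ) = r_S/r_T = 0.0751.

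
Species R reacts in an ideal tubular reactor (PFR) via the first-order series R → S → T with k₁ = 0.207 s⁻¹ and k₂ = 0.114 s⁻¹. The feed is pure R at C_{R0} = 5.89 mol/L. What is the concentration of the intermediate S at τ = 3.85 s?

For first-order series with pure R initially, C_S(τ) = k₁C_{R0}/(k₂−k₁)·(e^(−k₁τ) − e^(−k₂τ)).
e^(−k₁τ) = e^(−0.207×3.85) = e^(−0.7969) = 0.4507; e^(−k₂τ) = e^(−0.4389) = 0.6447.
C_S = 0.207×5.89/(0.114−0.207) × (0.4507−0.6447) = (-13.11)×(-0.1940) = 2.544 mol/L.

2.54 mol/L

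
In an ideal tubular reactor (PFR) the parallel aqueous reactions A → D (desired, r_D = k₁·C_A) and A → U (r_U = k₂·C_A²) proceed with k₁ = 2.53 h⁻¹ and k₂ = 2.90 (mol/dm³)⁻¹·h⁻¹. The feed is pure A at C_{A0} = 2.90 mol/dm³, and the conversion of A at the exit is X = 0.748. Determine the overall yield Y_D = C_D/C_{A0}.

0.257

C_A = C_{A0}(1−X) = 0.7308 mol/dm³.
Along a PFR/batch, dC_D/dC_A = −r_D/(r_D+r_U) = −k₁/(k₁+k₂·C_A).
Integrating from C_{A0} to C_A: C_D = (2.53/2.90)·ln[(2.53+2.90·2.90)/(2.53+2.90·0.731)] = 0.8724·ln(10.94/4.649) = 0.7465 mol/dm³.
Y_D = C_D/C_{A0} = 0.7465/2.90 = 0.257.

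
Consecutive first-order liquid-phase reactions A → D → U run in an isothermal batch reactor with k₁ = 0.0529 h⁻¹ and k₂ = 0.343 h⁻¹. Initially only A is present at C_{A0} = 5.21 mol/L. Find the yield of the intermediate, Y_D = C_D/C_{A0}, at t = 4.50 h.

The intermediate concentration in a first-order A→B→C sequence is C_D = k₁C_{A0}(e^(−k₁t) − e^(−k₂t))/(k₂−k₁).
e^(−k₁t) = e^(−0.0529×4.50) = e^(−0.2381) = 0.7882; e^(−k₂t) = e^(−1.544) = 0.2136.
C_D = 0.0529×5.21/(0.343−0.0529) × (0.7882−0.2136) = 0.9500×0.5745 = 0.5458 mol/L.
Y_D = C_D/C_{A0} = 0.5458/5.21 = 0.105.

0.105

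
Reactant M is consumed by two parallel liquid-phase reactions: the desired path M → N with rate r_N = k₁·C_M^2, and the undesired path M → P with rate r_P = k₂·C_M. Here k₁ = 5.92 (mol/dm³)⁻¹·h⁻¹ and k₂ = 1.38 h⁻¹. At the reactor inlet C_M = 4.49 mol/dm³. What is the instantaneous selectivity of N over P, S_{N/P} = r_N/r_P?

S_{N/P} = r_N/r_P = (k₁·C_M^2)/(k₂·C_M) = (k₁/k₂)·C_M.
= (5.92×4.490^2) / (1.38×4.490) = 119.3/6.196 = 19.3.

19.3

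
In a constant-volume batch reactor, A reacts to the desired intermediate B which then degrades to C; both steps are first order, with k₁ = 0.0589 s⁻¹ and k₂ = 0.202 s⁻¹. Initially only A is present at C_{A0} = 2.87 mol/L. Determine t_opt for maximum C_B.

For first-order series the maximum of C_B occurs at t_opt = ln(k₂/k₁)/(k₂−k₁).
= ln(0.202/0.0589)/(0.202−0.0589) = ln(3.430)/0.1431 = 1.232/0.1431 = 8.61 s.

8.61 s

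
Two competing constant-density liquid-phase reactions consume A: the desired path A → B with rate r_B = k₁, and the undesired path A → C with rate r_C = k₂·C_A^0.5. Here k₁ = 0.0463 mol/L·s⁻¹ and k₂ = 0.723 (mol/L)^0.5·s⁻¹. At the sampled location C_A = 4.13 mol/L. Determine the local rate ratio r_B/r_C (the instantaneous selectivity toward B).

S_{B/C} = r_B/r_C = (k₁)/(k₂·C_A^0.5) = (k₁/k₂)·C_A^-0.5.
= (0.0463) / (0.723×4.130^0.5) = 0.04630/1.469 = 0.0315.

0.0315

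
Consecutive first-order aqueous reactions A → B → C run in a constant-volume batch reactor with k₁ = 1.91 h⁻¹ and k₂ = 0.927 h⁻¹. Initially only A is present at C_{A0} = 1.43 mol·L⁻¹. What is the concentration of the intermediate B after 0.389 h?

0.616 mol·L⁻¹

Solving the coupled first-order balances gives C_B(t) = [k₁/(k₂−k₁)]·C_{A0}·(e^(−k₁t) − e^(−k₂t)).
e^(−k₁t) = e^(−1.91×0.389) = e^(−0.7430) = 0.4757; e^(−k₂t) = e^(−0.3606) = 0.6973.
C_B = 1.91×1.43/(0.927−1.91) × (0.4757−0.6973) = (-2.779)×(-0.2216) = 0.6156 mol·L⁻¹.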